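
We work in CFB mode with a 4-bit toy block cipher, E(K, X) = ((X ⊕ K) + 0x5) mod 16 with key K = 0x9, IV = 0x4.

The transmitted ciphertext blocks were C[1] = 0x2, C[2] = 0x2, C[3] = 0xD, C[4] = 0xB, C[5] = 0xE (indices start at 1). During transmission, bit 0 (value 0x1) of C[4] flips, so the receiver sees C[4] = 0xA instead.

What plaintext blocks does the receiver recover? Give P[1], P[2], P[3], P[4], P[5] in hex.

CFB decryption: P_i = C_i ⊕ E(K, C_{i−1}), with C_{0} = IV.
Only C[4] changed, to 0xA. In CFB, a change in C_i flips the same bit in P_i and garbles P_{i+1}. Decrypting the received ciphertext:
P[1]: E(K, 0x4) = 0x2; 0x2 ⊕ 0x2 = 0x0.
P[2]: E(K, 0x2) = 0x0; 0x2 ⊕ 0x0 = 0x2.
P[3]: E(K, 0x2) = 0x0; 0xD ⊕ 0x0 = 0xD.
P[4]: E(K, 0xD) = 0x9; 0xA ⊕ 0x9 = 0x3.
P[5]: E(K, 0xA) = 0x8; 0xE ⊕ 0x8 = 0x6.
Blocks that differ from the original plaintext: P[4], P[5].

P[1] = 0x0, P[2] = 0x2, P[3] = 0xD, P[4] = 0x3, P[5] = 0x6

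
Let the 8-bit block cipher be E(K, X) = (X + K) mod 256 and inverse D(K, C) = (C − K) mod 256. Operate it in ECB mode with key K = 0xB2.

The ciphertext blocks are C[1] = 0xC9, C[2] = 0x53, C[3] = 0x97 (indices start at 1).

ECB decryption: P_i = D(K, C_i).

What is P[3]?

P[3] = 0xE5

P[3]: D(K, 0x97) = 0xE5.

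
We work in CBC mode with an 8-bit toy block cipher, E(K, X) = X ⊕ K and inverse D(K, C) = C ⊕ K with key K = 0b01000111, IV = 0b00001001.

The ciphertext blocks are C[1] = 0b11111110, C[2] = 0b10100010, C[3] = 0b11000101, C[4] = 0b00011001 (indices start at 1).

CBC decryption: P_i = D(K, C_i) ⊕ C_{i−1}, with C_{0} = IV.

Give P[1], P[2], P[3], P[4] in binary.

P[1] = 0b10110000, P[2] = 0b00011011, P[3] = 0b00100000, P[4] = 0b10011011

P[1]: D(K, 0b11111110) = 0b10111001; 0b10111001 ⊕ 0b00001001 = 0b10110000.
P[2]: D(K, 0b10100010) = 0b11100101; 0b11100101 ⊕ 0b11111110 = 0b00011011.
P[3]: D(K, 0b11000101) = 0b10000010; 0b10000010 ⊕ 0b10100010 = 0b00100000.
P[4]: D(K, 0b00011001) = 0b01011110; 0b01011110 ⊕ 0b11000101 = 0b10011011.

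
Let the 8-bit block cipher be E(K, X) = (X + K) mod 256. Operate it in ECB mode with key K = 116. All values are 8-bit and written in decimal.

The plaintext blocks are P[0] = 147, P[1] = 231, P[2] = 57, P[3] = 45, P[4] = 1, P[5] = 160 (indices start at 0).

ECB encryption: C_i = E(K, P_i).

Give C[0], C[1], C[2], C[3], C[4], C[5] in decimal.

C[0]: E(K, 147) = 7.
C[1]: E(K, 231) = 91.
C[2]: E(K, 57) = 173.
C[3]: E(K, 45) = 161.
C[4]: E(K, 1) = 117.
C[5]: E(K, 160) = 20.

C[0] = 7, C[1] = 91, C[2] = 173, C[3] = 161, C[4] = 117, C[5] = 20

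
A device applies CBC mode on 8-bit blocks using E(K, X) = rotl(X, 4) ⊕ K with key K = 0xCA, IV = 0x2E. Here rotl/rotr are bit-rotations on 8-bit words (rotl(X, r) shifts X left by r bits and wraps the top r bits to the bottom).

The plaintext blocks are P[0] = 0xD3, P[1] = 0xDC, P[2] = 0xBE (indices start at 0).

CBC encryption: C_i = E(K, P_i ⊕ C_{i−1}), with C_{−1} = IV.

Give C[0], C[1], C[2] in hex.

C[0]: P[0] ⊕ 0x2E = 0xFD; E(K, 0xFD) = 0x15.
C[1]: P[1] ⊕ 0x15 = 0xC9; E(K, 0xC9) = 0x56.
C[2]: P[2] ⊕ 0x56 = 0xE8; E(K, 0xE8) = 0x44.

C[0] = 0x15, C[1] = 0x56, C[2] = 0x44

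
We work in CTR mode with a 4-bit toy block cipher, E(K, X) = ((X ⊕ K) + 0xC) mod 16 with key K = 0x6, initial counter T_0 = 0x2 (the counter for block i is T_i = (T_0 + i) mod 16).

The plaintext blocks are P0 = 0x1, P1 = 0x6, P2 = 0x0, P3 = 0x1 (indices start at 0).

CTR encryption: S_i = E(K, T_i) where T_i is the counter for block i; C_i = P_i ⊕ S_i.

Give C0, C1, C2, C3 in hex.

C0: T = 0x2, S = E(K, T) = 0x0; 0x1 ⊕ 0x0 = 0x1.
C1: T = 0x3, S = E(K, T) = 0x1; 0x6 ⊕ 0x1 = 0x7.
C2: T = 0x4, S = E(K, T) = 0xE; 0x0 ⊕ 0xE = 0xE.
C3: T = 0x5, S = E(K, T) = 0xF; 0x1 ⊕ 0xF = 0xE.

C0 = 0x1, C1 = 0x7, C2 = 0xE, C3 = 0xE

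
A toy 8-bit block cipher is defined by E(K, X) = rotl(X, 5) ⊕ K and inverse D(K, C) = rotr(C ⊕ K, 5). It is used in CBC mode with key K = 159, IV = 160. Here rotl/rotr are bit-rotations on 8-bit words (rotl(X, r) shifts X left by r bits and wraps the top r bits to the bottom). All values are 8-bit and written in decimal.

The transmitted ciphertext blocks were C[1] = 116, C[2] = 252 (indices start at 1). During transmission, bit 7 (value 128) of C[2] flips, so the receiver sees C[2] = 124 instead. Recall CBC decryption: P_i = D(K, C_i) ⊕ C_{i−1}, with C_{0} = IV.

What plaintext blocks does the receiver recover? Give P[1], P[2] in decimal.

P[1] = 255, P[2] = 107

Only C[2] changed, to 124. In CBC, a change in C_i garbles P_i and flips the same bit in P_{i+1}. Decrypting the received ciphertext:
P[1]: D(K, 116) = 95; 95 ⊕ 160 = 255.
P[2]: D(K, 124) = 31; 31 ⊕ 116 = 107.
Blocks that differ from the original plaintext: P[2].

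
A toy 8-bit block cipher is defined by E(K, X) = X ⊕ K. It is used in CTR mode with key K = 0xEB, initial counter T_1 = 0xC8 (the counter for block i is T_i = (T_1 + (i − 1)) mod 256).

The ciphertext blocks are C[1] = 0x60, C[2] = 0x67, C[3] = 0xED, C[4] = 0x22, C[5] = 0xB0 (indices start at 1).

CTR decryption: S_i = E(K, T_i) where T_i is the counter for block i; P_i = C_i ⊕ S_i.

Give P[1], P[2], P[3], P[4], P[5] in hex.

P[1]: T = 0xC8, S = E(K, T) = 0x23; 0x60 ⊕ 0x23 = 0x43.
P[2]: T = 0xC9, S = E(K, T) = 0x22; 0x67 ⊕ 0x22 = 0x45.
P[3]: T = 0xCA, S = E(K, T) = 0x21; 0xED ⊕ 0x21 = 0xCC.
P[4]: T = 0xCB, S = E(K, T) = 0x20; 0x22 ⊕ 0x20 = 0x02.
P[5]: T = 0xCC, S = E(K, T) = 0x27; 0xB0 ⊕ 0x27 = 0x97.

P[1] = 0x43, P[2] = 0x45, P[3] = 0xCC, P[4] = 0x02, P[5] = 0x97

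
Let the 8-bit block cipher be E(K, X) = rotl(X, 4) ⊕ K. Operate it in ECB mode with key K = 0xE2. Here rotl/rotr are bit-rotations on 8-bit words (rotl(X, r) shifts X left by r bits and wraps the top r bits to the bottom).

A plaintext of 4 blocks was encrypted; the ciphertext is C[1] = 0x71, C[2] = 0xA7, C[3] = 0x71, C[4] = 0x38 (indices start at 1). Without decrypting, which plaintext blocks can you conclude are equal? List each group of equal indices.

P[1] = P[3]

ECB encrypts each block independently with the same key, so equal ciphertext blocks imply equal plaintext blocks.
C[1] = C[3] = 0x71, so P[1] = P[3].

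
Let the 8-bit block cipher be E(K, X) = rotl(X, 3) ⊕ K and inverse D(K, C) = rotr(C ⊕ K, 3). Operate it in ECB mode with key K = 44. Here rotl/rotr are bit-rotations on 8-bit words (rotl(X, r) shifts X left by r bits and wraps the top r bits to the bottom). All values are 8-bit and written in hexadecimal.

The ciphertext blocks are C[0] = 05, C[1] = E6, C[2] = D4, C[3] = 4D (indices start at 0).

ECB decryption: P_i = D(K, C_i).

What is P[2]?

P[2]: D(K, D4) = 12.

P[2] = 12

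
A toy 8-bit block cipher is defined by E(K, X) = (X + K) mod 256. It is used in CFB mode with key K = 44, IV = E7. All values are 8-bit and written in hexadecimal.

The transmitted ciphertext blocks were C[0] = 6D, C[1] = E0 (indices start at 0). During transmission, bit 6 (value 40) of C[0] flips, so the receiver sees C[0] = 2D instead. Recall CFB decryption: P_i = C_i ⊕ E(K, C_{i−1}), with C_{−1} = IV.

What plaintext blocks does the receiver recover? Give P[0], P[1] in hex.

Only C[0] changed, to 2D. In CFB, a change in C_i flips the same bit in P_i and garbles P_{i+1}. Decrypting the received ciphertext:
P[0]: E(K, E7) = 2B; 2D ⊕ 2B = 06.
P[1]: E(K, 2D) = 71; E0 ⊕ 71 = 91.
Blocks that differ from the original plaintext: P[0], P[1].

P[0] = 06, P[1] = 91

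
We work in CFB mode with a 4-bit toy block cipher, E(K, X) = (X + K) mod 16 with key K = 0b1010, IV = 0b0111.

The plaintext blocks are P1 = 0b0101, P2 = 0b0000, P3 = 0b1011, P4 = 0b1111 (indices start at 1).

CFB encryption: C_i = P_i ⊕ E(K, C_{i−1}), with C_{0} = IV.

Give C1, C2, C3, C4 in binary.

C1: E(K, 0b0111) = 0b0001; 0b0101 ⊕ 0b0001 = 0b0100.
C2: E(K, 0b0100) = 0b1110; 0b0000 ⊕ 0b1110 = 0b1110.
C3: E(K, 0b1110) = 0b1000; 0b1011 ⊕ 0b1000 = 0b0011.
C4: E(K, 0b0011) = 0b1101; 0b1111 ⊕ 0b1101 = 0b0010.

C1 = 0b0100, C2 = 0b1110, C3 = 0b0011, C4 = 0b0010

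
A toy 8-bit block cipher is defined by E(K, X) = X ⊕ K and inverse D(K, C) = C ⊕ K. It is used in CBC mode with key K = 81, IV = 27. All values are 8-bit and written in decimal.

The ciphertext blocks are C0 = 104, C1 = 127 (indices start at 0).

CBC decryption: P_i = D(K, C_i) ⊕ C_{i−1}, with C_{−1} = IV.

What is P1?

P1 = 70

P1: D(K, 127) = 46; 46 ⊕ 104 = 70.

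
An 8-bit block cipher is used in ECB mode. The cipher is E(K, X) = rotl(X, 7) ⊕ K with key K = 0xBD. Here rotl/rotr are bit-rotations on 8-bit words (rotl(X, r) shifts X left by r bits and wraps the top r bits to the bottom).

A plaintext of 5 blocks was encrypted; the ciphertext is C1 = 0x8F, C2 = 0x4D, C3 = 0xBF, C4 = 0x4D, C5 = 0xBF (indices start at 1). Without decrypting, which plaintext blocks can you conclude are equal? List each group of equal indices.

ECB encrypts each block independently with the same key, so equal ciphertext blocks imply equal plaintext blocks.
C2 = C4 = 0x4D, so P2 = P4.
C3 = C5 = 0xBF, so P3 = P5.

P2 = P4; P3 = P5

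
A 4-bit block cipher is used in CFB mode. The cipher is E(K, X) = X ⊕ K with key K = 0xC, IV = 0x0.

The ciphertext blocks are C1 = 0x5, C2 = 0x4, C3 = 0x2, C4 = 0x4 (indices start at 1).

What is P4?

P4 = 0xA

CFB decryption: P_i = C_i ⊕ E(K, C_{i−1}), with C_{0} = IV.
P4: E(K, 0x2) = 0xE; 0x4 ⊕ 0xE = 0xA.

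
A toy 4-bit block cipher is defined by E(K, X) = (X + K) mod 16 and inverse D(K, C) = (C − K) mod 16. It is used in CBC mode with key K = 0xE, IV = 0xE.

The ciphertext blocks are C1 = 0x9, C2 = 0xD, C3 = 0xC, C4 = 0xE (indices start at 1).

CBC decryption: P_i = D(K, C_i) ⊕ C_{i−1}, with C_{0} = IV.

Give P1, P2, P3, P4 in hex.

P1 = 0x5, P2 = 0x6, P3 = 0x3, P4 = 0xC

P1: D(K, 0x9) = 0xB; 0xB ⊕ 0xE = 0x5.
P2: D(K, 0xD) = 0xF; 0xF ⊕ 0x9 = 0x6.
P3: D(K, 0xC) = 0xE; 0xE ⊕ 0xD = 0x3.
P4: D(K, 0xE) = 0x0; 0x0 ⊕ 0xC = 0xC.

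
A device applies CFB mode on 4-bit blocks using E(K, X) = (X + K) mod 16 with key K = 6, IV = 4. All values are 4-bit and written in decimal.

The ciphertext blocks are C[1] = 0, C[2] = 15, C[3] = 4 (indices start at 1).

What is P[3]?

P[3] = 1

CFB decryption: P_i = C_i ⊕ E(K, C_{i−1}), with C_{0} = IV.
P[3]: E(K, 15) = 5; 4 ⊕ 5 = 1.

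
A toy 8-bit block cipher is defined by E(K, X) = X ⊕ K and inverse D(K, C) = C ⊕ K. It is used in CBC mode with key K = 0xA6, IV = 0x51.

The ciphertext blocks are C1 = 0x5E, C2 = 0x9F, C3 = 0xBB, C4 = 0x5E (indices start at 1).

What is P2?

P2 = 0x67

CBC decryption: P_i = D(K, C_i) ⊕ C_{i−1}, with C_{0} = IV.
P2: D(K, 0x9F) = 0x39; 0x39 ⊕ 0x5E = 0x67.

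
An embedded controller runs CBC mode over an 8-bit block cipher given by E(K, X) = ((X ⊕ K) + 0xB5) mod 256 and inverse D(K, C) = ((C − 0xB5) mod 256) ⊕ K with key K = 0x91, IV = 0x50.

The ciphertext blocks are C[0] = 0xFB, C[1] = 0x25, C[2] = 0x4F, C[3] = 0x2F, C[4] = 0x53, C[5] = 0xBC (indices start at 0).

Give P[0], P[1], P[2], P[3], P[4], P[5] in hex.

P[0] = 0x87, P[1] = 0x1A, P[2] = 0x2E, P[3] = 0xA4, P[4] = 0x20, P[5] = 0xC5

CBC decryption: P_i = D(K, C_i) ⊕ C_{i−1}, with C_{−1} = IV.
P[0]: D(K, 0xFB) = 0xD7; 0xD7 ⊕ 0x50 = 0x87.
P[1]: D(K, 0x25) = 0xE1; 0xE1 ⊕ 0xFB = 0x1A.
P[2]: D(K, 0x4F) = 0x0B; 0x0B ⊕ 0x25 = 0x2E.
P[3]: D(K, 0x2F) = 0xEB; 0xEB ⊕ 0x4F = 0xA4.
P[4]: D(K, 0x53) = 0x0F; 0x0F ⊕ 0x2F = 0x20.
P[5]: D(K, 0xBC) = 0x96; 0x96 ⊕ 0x53 = 0xC5.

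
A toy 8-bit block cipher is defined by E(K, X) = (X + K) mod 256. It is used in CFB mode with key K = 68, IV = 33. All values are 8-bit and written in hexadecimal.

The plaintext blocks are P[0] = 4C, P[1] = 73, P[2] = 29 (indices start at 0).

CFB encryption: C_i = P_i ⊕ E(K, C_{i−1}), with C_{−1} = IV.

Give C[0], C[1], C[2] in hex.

C[0]: E(K, 33) = 9B; 4C ⊕ 9B = D7.
C[1]: E(K, D7) = 3F; 73 ⊕ 3F = 4C.
C[2]: E(K, 4C) = B4; 29 ⊕ B4 = 9D.

C[0] = D7, C[1] = 4C, C[2] = 9D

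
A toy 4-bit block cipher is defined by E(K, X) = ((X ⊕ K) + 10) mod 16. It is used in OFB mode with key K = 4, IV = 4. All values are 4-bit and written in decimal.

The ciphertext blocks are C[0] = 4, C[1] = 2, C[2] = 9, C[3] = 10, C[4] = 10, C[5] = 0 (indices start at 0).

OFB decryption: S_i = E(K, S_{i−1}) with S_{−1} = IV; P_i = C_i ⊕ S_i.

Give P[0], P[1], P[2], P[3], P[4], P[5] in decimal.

P[0]: S = E(K, 4) = 10; 4 ⊕ 10 = 14.
P[1]: S = E(K, 10) = 8; 2 ⊕ 8 = 10.
P[2]: S = E(K, 8) = 6; 9 ⊕ 6 = 15.
P[3]: S = E(K, 6) = 12; 10 ⊕ 12 = 6.
P[4]: S = E(K, 12) = 2; 10 ⊕ 2 = 8.
P[5]: S = E(K, 2) = 0; 0 ⊕ 0 = 0.

P[0] = 14, P[1] = 10, P[2] = 15, P[3] = 6, P[4] = 8, P[5] = 0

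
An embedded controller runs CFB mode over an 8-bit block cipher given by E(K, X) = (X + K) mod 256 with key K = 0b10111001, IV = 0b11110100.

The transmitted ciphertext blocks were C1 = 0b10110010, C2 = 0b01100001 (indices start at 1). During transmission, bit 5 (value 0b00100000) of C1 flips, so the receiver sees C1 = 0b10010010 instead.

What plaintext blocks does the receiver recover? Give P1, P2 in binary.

P1 = 0b00111111, P2 = 0b00101010

CFB decryption: P_i = C_i ⊕ E(K, C_{i−1}), with C_{0} = IV.
Only C1 changed, to 0b10010010. In CFB, a change in C_i flips the same bit in P_i and garbles P_{i+1}. Decrypting the received ciphertext:
P1: E(K, 0b11110100) = 0b10101101; 0b10010010 ⊕ 0b10101101 = 0b00111111.
P2: E(K, 0b10010010) = 0b01001011; 0b01100001 ⊕ 0b01001011 = 0b00101010.
Blocks that differ from the original plaintext: P1, P2.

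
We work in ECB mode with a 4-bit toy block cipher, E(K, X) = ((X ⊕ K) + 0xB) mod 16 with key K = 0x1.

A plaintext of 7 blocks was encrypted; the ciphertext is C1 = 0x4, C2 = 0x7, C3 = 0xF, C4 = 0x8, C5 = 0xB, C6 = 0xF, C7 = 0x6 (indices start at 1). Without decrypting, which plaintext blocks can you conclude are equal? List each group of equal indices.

ECB encrypts each block independently with the same key, so equal ciphertext blocks imply equal plaintext blocks.
C3 = C6 = 0xF, so P3 = P6.

P3 = P6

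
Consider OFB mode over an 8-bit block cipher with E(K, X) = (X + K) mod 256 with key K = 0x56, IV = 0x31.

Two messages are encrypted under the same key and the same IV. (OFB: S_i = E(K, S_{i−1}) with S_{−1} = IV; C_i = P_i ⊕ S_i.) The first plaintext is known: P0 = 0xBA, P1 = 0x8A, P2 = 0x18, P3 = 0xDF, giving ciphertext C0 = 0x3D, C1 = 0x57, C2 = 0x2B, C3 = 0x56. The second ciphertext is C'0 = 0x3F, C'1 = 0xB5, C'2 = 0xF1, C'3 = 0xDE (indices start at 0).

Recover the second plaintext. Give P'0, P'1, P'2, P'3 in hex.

In OFB with a reused IV, both messages share the same keystream S_i, so C_i ⊕ C'_i = P_i ⊕ P'_i and thus P'_i = P_i ⊕ C_i ⊕ C'_i.
P'0: 0xBA ⊕ 0x3D ⊕ 0x3F = 0xB8.
P'1: 0x8A ⊕ 0x57 ⊕ 0xB5 = 0x68.
P'2: 0x18 ⊕ 0x2B ⊕ 0xF1 = 0xC2.
P'3: 0xDF ⊕ 0x56 ⊕ 0xDE = 0x57.

P'0 = 0xB8, P'1 = 0x68, P'2 = 0xC2, P'3 = 0x57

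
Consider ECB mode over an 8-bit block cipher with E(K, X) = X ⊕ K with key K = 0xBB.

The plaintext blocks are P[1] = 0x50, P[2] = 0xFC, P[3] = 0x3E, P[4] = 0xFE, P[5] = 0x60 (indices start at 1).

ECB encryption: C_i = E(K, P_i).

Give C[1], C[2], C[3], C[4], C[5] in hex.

C[1] = 0xEB, C[2] = 0x47, C[3] = 0x85, C[4] = 0x45, C[5] = 0xDB

C[1]: E(K, 0x50) = 0xEB.
C[2]: E(K, 0xFC) = 0x47.
C[3]: E(K, 0x3E) = 0x85.
C[4]: E(K, 0xFE) = 0x45.
C[5]: E(K, 0x60) = 0xDB.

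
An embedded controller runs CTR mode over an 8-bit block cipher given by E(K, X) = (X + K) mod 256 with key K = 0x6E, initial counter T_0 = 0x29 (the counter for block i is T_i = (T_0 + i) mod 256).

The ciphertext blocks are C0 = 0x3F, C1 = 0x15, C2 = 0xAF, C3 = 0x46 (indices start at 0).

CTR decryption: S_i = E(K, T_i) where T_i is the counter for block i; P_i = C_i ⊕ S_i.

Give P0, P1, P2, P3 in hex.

P0: T = 0x29, S = E(K, T) = 0x97; 0x3F ⊕ 0x97 = 0xA8.
P1: T = 0x2A, S = E(K, T) = 0x98; 0x15 ⊕ 0x98 = 0x8D.
P2: T = 0x2B, S = E(K, T) = 0x99; 0xAF ⊕ 0x99 = 0x36.
P3: T = 0x2C, S = E(K, T) = 0x9A; 0x46 ⊕ 0x9A = 0xDC.

P0 = 0xA8, P1 = 0x8D, P2 = 0x36, P3 = 0xDC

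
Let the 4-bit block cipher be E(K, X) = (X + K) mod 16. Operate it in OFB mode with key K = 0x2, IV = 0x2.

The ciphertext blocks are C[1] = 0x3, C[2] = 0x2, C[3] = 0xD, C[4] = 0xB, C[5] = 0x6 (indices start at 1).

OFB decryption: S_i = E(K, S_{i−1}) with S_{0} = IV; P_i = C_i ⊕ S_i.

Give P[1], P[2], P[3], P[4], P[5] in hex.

P[1] = 0x7, P[2] = 0x4, P[3] = 0x5, P[4] = 0x1, P[5] = 0xA

P[1]: S = E(K, 0x2) = 0x4; 0x3 ⊕ 0x4 = 0x7.
P[2]: S = E(K, 0x4) = 0x6; 0x2 ⊕ 0x6 = 0x4.
P[3]: S = E(K, 0x6) = 0x8; 0xD ⊕ 0x8 = 0x5.
P[4]: S = E(K, 0x8) = 0xA; 0xB ⊕ 0xA = 0x1.
P[5]: S = E(K, 0xA) = 0xC; 0x6 ⊕ 0xC = 0xA.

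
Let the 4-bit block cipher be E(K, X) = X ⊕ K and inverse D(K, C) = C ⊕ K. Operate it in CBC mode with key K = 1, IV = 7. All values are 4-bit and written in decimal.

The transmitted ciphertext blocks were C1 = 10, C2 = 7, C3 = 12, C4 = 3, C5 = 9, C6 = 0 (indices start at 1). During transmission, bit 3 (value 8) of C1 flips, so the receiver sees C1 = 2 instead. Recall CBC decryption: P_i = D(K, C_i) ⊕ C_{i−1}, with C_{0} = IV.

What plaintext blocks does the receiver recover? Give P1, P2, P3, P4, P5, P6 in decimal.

P1 = 4, P2 = 4, P3 = 10, P4 = 14, P5 = 11, P6 = 8

Only C1 changed, to 2. In CBC, a change in C_i garbles P_i and flips the same bit in P_{i+1}. Decrypting the received ciphertext:
P1: D(K, 2) = 3; 3 ⊕ 7 = 4.
P2: D(K, 7) = 6; 6 ⊕ 2 = 4.
P3: D(K, 12) = 13; 13 ⊕ 7 = 10.
P4: D(K, 3) = 2; 2 ⊕ 12 = 14.
P5: D(K, 9) = 8; 8 ⊕ 3 = 11.
P6: D(K, 0) = 1; 1 ⊕ 9 = 8.
Blocks that differ from the original plaintext: P1, P2.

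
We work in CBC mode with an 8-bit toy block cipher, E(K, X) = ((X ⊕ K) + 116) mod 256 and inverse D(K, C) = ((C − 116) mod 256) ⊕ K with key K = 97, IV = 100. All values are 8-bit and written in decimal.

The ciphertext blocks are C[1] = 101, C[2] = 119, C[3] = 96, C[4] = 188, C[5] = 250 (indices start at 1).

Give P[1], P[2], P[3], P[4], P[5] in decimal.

CBC decryption: P_i = D(K, C_i) ⊕ C_{i−1}, with C_{0} = IV.
P[1]: D(K, 101) = 144; 144 ⊕ 100 = 244.
P[2]: D(K, 119) = 98; 98 ⊕ 101 = 7.
P[3]: D(K, 96) = 141; 141 ⊕ 119 = 250.
P[4]: D(K, 188) = 41; 41 ⊕ 96 = 73.
P[5]: D(K, 250) = 231; 231 ⊕ 188 = 91.

P[1] = 244, P[2] = 7, P[3] = 250, P[4] = 73, P[5] = 91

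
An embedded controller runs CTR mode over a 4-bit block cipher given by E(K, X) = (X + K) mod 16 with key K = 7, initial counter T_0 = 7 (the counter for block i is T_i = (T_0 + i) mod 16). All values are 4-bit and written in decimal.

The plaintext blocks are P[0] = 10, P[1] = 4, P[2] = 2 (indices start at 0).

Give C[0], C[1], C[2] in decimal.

C[0] = 4, C[1] = 11, C[2] = 2

CTR encryption: S_i = E(K, T_i) where T_i is the counter for block i; C_i = P_i ⊕ S_i.
C[0]: T = 7, S = E(K, T) = 14; 10 ⊕ 14 = 4.
C[1]: T = 8, S = E(K, T) = 15; 4 ⊕ 15 = 11.
C[2]: T = 9, S = E(K, T) = 0; 2 ⊕ 0 = 2.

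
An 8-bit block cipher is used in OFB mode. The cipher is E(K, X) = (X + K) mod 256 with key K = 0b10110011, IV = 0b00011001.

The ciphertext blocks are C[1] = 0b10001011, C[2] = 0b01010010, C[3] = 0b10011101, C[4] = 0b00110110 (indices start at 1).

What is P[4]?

P[4] = 0b11010011

OFB decryption: S_i = E(K, S_{i−1}) with S_{0} = IV; P_i = C_i ⊕ S_i.
P[1]: S = E(K, 0b00011001) = 0b11001100; 0b10001011 ⊕ 0b11001100 = 0b01000111.
P[2]: S = E(K, 0b11001100) = 0b01111111; 0b01010010 ⊕ 0b01111111 = 0b00101101.
P[3]: S = E(K, 0b01111111) = 0b00110010; 0b10011101 ⊕ 0b00110010 = 0b10101111.
P[4]: S = E(K, 0b00110010) = 0b11100101; 0b00110110 ⊕ 0b11100101 = 0b11010011.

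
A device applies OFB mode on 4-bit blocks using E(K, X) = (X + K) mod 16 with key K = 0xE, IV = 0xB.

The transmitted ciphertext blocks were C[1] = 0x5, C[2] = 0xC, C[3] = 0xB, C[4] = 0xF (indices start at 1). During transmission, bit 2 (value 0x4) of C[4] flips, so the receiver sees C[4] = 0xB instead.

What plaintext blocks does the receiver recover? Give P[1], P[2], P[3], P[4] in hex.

OFB decryption: S_i = E(K, S_{i−1}) with S_{0} = IV; P_i = C_i ⊕ S_i.
Only C[4] changed, to 0xB. In OFB, a change in C_i flips the same bit in P_i only; the keystream is unaffected. Decrypting the received ciphertext:
P[1]: S = E(K, 0xB) = 0x9; 0x5 ⊕ 0x9 = 0xC.
P[2]: S = E(K, 0x9) = 0x7; 0xC ⊕ 0x7 = 0xB.
P[3]: S = E(K, 0x7) = 0x5; 0xB ⊕ 0x5 = 0xE.
P[4]: S = E(K, 0x5) = 0x3; 0xB ⊕ 0x3 = 0x8.
Blocks that differ from the original plaintext: P[4].

P[1] = 0xC, P[2] = 0xB, P[3] = 0xE, P[4] = 0x8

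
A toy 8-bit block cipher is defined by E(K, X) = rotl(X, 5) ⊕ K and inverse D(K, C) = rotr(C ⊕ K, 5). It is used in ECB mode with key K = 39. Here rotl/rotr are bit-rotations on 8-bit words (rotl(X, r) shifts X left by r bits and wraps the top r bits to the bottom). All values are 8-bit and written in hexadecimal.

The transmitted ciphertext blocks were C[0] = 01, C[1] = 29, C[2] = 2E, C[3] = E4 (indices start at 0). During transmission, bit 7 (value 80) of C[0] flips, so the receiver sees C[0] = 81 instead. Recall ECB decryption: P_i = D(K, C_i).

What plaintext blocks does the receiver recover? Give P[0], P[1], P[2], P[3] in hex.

Only C[0] changed, to 81. In ECB, a change in C_i affects only P_i. Decrypting the received ciphertext:
P[0]: D(K, 81) = C5.
P[1]: D(K, 29) = 80.
P[2]: D(K, 2E) = B8.
P[3]: D(K, E4) = EE.
Blocks that differ from the original plaintext: P[0].

P[0] = C5, P[1] = 80, P[2] = B8, P[3] = EE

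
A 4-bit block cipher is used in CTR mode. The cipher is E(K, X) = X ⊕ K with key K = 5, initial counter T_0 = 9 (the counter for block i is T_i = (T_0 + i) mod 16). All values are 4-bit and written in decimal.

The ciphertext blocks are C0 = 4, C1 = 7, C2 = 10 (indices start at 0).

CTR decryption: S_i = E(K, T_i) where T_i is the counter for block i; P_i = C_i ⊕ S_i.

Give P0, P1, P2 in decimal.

P0 = 8, P1 = 8, P2 = 4

P0: T = 9, S = E(K, T) = 12; 4 ⊕ 12 = 8.
P1: T = 10, S = E(K, T) = 15; 7 ⊕ 15 = 8.
P2: T = 11, S = E(K, T) = 14; 10 ⊕ 14 = 4.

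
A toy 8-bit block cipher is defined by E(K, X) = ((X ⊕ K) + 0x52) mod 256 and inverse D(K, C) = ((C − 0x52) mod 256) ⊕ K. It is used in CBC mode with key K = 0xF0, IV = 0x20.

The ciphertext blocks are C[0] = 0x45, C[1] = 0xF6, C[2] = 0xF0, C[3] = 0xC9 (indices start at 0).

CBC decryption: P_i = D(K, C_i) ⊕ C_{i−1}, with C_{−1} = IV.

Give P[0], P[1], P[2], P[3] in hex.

P[0] = 0x23, P[1] = 0x11, P[2] = 0x98, P[3] = 0x77

P[0]: D(K, 0x45) = 0x03; 0x03 ⊕ 0x20 = 0x23.
P[1]: D(K, 0xF6) = 0x54; 0x54 ⊕ 0x45 = 0x11.
P[2]: D(K, 0xF0) = 0x6E; 0x6E ⊕ 0xF6 = 0x98.
P[3]: D(K, 0xC9) = 0x87; 0x87 ⊕ 0xF0 = 0x77.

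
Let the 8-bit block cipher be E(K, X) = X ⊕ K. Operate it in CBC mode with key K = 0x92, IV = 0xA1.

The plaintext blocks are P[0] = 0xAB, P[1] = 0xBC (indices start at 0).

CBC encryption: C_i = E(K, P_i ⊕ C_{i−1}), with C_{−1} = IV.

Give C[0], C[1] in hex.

C[0] = 0x98, C[1] = 0xB6

C[0]: P[0] ⊕ 0xA1 = 0x0A; E(K, 0x0A) = 0x98.
C[1]: P[1] ⊕ 0x98 = 0x24; E(K, 0x24) = 0xB6.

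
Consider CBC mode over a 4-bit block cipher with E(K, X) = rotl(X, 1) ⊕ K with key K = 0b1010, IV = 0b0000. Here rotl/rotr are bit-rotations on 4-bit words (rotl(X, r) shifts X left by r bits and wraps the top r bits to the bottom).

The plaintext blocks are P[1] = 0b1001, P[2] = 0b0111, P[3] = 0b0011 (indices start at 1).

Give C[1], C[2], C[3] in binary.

CBC encryption: C_i = E(K, P_i ⊕ C_{i−1}), with C_{0} = IV.
C[1]: P[1] ⊕ 0b0000 = 0b1001; E(K, 0b1001) = 0b1001.
C[2]: P[2] ⊕ 0b1001 = 0b1110; E(K, 0b1110) = 0b0111.
C[3]: P[3] ⊕ 0b0111 = 0b0100; E(K, 0b0100) = 0b0010.

C[1] = 0b1001, C[2] = 0b0111, C[3] = 0b0010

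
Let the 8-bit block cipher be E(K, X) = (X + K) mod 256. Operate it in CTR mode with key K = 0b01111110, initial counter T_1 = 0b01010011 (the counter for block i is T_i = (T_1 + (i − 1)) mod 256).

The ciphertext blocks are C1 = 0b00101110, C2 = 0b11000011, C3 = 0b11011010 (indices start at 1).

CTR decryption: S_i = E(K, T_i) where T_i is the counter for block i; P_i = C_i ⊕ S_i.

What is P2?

P2 = 0b00010001

P2: T = 0b01010100, S = E(K, T) = 0b11010010; 0b11000011 ⊕ 0b11010010 = 0b00010001.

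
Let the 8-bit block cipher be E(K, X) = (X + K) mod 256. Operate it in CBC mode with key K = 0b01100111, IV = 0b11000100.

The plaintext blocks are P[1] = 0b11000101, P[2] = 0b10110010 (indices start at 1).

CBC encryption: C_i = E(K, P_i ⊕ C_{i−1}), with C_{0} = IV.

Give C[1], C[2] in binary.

C[1] = 0b01101000, C[2] = 0b01000001

C[1]: P[1] ⊕ 0b11000100 = 0b00000001; E(K, 0b00000001) = 0b01101000.
C[2]: P[2] ⊕ 0b01101000 = 0b11011010; E(K, 0b11011010) = 0b01000001.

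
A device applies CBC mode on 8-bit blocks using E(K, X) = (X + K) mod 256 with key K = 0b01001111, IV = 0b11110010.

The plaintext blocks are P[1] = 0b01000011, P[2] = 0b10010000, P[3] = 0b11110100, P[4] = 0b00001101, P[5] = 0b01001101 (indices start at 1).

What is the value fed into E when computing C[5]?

CBC encryption: C_i = E(K, P_i ⊕ C_{i−1}), with C_{0} = IV.
C[1]: P[1] ⊕ 0b11110010 = 0b10110001; E(K, 0b10110001) = 0b00000000.
C[2]: P[2] ⊕ 0b00000000 = 0b10010000; E(K, 0b10010000) = 0b11011111.
C[3]: P[3] ⊕ 0b11011111 = 0b00101011; E(K, 0b00101011) = 0b01111010.
C[4]: P[4] ⊕ 0b01111010 = 0b01110111; E(K, 0b01110111) = 0b11000110.
C[5]: P[5] ⊕ 0b11000110 = 0b10001011; E(K, 0b10001011) = 0b11011010.
So the input to E for block [5] is 0b10001011.

0b10001011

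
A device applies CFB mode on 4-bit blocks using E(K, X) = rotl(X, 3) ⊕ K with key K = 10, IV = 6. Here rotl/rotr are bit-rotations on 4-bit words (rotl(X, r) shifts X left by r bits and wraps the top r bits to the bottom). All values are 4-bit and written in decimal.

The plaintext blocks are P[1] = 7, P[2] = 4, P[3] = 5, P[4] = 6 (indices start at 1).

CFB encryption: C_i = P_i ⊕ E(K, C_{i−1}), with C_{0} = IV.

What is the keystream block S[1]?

9

C[1]: E(K, 6) = 9; 7 ⊕ 9 = 14.
So S[1] = 9.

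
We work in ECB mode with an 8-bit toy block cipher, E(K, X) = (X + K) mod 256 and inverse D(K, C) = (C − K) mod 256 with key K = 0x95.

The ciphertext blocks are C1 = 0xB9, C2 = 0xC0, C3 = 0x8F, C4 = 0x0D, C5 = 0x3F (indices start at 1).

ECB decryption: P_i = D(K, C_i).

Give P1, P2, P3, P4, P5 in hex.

P1 = 0x24, P2 = 0x2B, P3 = 0xFA, P4 = 0x78, P5 = 0xAA

P1: D(K, 0xB9) = 0x24.
P2: D(K, 0xC0) = 0x2B.
P3: D(K, 0x8F) = 0xFA.
P4: D(K, 0x0D) = 0x78.
P5: D(K, 0x3F) = 0xAA.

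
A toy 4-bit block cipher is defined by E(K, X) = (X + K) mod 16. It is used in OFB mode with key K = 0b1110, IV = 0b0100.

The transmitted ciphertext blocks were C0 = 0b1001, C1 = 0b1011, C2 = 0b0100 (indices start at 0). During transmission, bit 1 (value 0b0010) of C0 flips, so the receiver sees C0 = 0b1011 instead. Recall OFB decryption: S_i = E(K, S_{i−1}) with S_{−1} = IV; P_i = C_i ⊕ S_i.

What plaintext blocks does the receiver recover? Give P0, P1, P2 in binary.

P0 = 0b1001, P1 = 0b1011, P2 = 0b1010

Only C0 changed, to 0b1011. In OFB, a change in C_i flips the same bit in P_i only; the keystream is unaffected. Decrypting the received ciphertext:
P0: S = E(K, 0b0100) = 0b0010; 0b1011 ⊕ 0b0010 = 0b1001.
P1: S = E(K, 0b0010) = 0b0000; 0b1011 ⊕ 0b0000 = 0b1011.
P2: S = E(K, 0b0000) = 0b1110; 0b0100 ⊕ 0b1110 = 0b1010.
Blocks that differ from the original plaintext: P0.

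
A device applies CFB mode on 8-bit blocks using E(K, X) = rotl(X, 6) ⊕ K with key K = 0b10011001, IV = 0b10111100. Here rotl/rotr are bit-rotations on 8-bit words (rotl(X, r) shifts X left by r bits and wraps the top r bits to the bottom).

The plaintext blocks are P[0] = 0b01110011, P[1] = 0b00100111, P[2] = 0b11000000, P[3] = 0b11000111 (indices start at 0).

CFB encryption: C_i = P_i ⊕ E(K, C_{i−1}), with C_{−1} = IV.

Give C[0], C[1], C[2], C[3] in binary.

C[0] = 0b11000101, C[1] = 0b11001111, C[2] = 0b10101010, C[3] = 0b11110100

C[0]: E(K, 0b10111100) = 0b10110110; 0b01110011 ⊕ 0b10110110 = 0b11000101.
C[1]: E(K, 0b11000101) = 0b11101000; 0b00100111 ⊕ 0b11101000 = 0b11001111.
C[2]: E(K, 0b11001111) = 0b01101010; 0b11000000 ⊕ 0b01101010 = 0b10101010.
C[3]: E(K, 0b10101010) = 0b00110011; 0b11000111 ⊕ 0b00110011 = 0b11110100.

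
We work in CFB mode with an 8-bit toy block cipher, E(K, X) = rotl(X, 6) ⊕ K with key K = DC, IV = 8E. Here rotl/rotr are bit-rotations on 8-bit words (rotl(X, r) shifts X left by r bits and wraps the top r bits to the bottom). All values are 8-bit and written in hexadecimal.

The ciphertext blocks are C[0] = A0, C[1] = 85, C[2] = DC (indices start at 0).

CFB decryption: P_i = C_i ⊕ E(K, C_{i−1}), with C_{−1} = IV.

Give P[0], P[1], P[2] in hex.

P[0] = DF, P[1] = 71, P[2] = 61

P[0]: E(K, 8E) = 7F; A0 ⊕ 7F = DF.
P[1]: E(K, A0) = F4; 85 ⊕ F4 = 71.
P[2]: E(K, 85) = BD; DC ⊕ BD = 61.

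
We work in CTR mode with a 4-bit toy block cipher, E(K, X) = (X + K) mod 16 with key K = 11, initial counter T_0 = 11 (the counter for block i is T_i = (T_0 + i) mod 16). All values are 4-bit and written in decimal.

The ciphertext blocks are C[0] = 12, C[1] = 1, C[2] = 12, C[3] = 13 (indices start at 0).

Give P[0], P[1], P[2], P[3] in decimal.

P[0] = 10, P[1] = 6, P[2] = 4, P[3] = 4

CTR decryption: S_i = E(K, T_i) where T_i is the counter for block i; P_i = C_i ⊕ S_i.
P[0]: T = 11, S = E(K, T) = 6; 12 ⊕ 6 = 10.
P[1]: T = 12, S = E(K, T) = 7; 1 ⊕ 7 = 6.
P[2]: T = 13, S = E(K, T) = 8; 12 ⊕ 8 = 4.
P[3]: T = 14, S = E(K, T) = 9; 13 ⊕ 9 = 4.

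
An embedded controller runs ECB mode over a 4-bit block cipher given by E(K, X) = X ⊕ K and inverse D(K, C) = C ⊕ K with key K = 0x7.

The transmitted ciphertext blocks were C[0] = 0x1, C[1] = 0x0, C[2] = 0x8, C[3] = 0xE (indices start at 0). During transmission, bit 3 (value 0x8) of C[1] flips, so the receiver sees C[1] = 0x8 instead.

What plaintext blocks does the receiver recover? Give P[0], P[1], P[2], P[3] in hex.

ECB decryption: P_i = D(K, C_i).
Only C[1] changed, to 0x8. In ECB, a change in C_i affects only P_i. Decrypting the received ciphertext:
P[0]: D(K, 0x1) = 0x6.
P[1]: D(K, 0x8) = 0xF.
P[2]: D(K, 0x8) = 0xF.
P[3]: D(K, 0xE) = 0x9.
Blocks that differ from the original plaintext: P[1].

P[0] = 0x6, P[1] = 0xF, P[2] = 0xF, P[3] = 0x9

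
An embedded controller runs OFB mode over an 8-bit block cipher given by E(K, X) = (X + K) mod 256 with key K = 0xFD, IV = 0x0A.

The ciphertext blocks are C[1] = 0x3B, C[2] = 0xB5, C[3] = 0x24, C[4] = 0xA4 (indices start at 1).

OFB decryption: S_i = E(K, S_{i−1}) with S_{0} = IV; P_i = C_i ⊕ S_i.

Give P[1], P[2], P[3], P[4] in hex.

P[1]: S = E(K, 0x0A) = 0x07; 0x3B ⊕ 0x07 = 0x3C.
P[2]: S = E(K, 0x07) = 0x04; 0xB5 ⊕ 0x04 = 0xB1.
P[3]: S = E(K, 0x04) = 0x01; 0x24 ⊕ 0x01 = 0x25.
P[4]: S = E(K, 0x01) = 0xFE; 0xA4 ⊕ 0xFE = 0x5A.

P[1] = 0x3C, P[2] = 0xB1, P[3] = 0x25, P[4] = 0x5A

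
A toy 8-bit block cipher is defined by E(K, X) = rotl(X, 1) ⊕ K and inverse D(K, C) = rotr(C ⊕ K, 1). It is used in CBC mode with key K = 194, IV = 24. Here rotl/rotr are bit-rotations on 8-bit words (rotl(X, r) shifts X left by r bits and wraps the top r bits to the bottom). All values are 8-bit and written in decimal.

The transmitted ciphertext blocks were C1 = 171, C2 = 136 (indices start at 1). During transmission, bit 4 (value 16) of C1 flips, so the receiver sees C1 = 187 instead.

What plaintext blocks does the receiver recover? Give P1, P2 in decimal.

CBC decryption: P_i = D(K, C_i) ⊕ C_{i−1}, with C_{0} = IV.
Only C1 changed, to 187. In CBC, a change in C_i garbles P_i and flips the same bit in P_{i+1}. Decrypting the received ciphertext:
P1: D(K, 187) = 188; 188 ⊕ 24 = 164.
P2: D(K, 136) = 37; 37 ⊕ 187 = 158.
Blocks that differ from the original plaintext: P1, P2.

P1 = 164, P2 = 158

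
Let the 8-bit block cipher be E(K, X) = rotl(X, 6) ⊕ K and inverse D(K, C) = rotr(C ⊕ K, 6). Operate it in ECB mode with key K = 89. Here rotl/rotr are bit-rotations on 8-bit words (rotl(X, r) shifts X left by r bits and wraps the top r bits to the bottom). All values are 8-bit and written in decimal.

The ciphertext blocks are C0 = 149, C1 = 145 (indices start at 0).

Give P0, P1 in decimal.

ECB decryption: P_i = D(K, C_i).
P0: D(K, 149) = 51.
P1: D(K, 145) = 35.

P0 = 51, P1 = 35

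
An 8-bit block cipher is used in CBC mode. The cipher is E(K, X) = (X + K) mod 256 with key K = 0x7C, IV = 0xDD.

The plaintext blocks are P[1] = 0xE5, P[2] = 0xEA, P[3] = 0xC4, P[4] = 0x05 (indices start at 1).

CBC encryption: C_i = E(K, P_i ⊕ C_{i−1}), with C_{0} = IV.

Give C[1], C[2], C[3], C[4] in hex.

C[1] = 0xB4, C[2] = 0xDA, C[3] = 0x9A, C[4] = 0x1B

C[1]: P[1] ⊕ 0xDD = 0x38; E(K, 0x38) = 0xB4.
C[2]: P[2] ⊕ 0xB4 = 0x5E; E(K, 0x5E) = 0xDA.
C[3]: P[3] ⊕ 0xDA = 0x1E; E(K, 0x1E) = 0x9A.
C[4]: P[4] ⊕ 0x9A = 0x9F; E(K, 0x9F) = 0x1B.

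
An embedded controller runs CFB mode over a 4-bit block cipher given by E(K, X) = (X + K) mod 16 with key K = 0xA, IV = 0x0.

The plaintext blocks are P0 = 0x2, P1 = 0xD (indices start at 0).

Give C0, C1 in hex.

C0 = 0x8, C1 = 0xF

CFB encryption: C_i = P_i ⊕ E(K, C_{i−1}), with C_{−1} = IV.
C0: E(K, 0x0) = 0xA; 0x2 ⊕ 0xA = 0x8.
C1: E(K, 0x8) = 0x2; 0xD ⊕ 0x2 = 0xF.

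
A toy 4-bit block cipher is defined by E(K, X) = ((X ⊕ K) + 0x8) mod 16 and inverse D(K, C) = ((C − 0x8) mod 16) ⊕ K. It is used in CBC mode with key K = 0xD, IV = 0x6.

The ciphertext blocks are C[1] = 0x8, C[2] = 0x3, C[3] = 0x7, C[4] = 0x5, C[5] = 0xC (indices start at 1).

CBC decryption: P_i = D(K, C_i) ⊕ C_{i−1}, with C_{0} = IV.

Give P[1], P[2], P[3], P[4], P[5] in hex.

P[1]: D(K, 0x8) = 0xD; 0xD ⊕ 0x6 = 0xB.
P[2]: D(K, 0x3) = 0x6; 0x6 ⊕ 0x8 = 0xE.
P[3]: D(K, 0x7) = 0x2; 0x2 ⊕ 0x3 = 0x1.
P[4]: D(K, 0x5) = 0x0; 0x0 ⊕ 0x7 = 0x7.
P[5]: D(K, 0xC) = 0x9; 0x9 ⊕ 0x5 = 0xC.

P[1] = 0xB, P[2] = 0xE, P[3] = 0x1, P[4] = 0x7, P[5] = 0xC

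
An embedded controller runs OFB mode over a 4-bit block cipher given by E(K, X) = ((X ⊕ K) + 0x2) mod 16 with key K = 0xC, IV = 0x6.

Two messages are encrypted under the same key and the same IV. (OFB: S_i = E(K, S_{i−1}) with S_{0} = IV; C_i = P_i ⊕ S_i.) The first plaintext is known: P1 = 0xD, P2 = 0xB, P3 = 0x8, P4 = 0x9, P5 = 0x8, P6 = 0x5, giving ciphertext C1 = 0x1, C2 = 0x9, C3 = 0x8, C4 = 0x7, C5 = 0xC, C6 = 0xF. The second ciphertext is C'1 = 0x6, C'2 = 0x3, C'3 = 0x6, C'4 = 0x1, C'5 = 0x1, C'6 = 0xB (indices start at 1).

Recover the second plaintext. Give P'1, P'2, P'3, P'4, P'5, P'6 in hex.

P'1 = 0xA, P'2 = 0x1, P'3 = 0x6, P'4 = 0xF, P'5 = 0x5, P'6 = 0x1

In OFB with a reused IV, both messages share the same keystream S_i, so C_i ⊕ C'_i = P_i ⊕ P'_i and thus P'_i = P_i ⊕ C_i ⊕ C'_i.
P'1: 0xD ⊕ 0x1 ⊕ 0x6 = 0xA.
P'2: 0xB ⊕ 0x9 ⊕ 0x3 = 0x1.
P'3: 0x8 ⊕ 0x8 ⊕ 0x6 = 0x6.
P'4: 0x9 ⊕ 0x7 ⊕ 0x1 = 0xF.
P'5: 0x8 ⊕ 0xC ⊕ 0x1 = 0x5.
P'6: 0x5 ⊕ 0xF ⊕ 0xB = 0x1.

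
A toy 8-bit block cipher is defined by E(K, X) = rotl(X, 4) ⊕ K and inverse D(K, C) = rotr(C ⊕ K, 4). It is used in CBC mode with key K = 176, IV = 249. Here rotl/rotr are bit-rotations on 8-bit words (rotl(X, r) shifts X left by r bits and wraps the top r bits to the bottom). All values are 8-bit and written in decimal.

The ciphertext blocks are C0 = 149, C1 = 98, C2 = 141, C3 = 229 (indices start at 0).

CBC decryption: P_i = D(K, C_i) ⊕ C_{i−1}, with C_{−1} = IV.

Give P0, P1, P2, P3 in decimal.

P0 = 171, P1 = 184, P2 = 177, P3 = 216

P0: D(K, 149) = 82; 82 ⊕ 249 = 171.
P1: D(K, 98) = 45; 45 ⊕ 149 = 184.
P2: D(K, 141) = 211; 211 ⊕ 98 = 177.
P3: D(K, 229) = 85; 85 ⊕ 141 = 216.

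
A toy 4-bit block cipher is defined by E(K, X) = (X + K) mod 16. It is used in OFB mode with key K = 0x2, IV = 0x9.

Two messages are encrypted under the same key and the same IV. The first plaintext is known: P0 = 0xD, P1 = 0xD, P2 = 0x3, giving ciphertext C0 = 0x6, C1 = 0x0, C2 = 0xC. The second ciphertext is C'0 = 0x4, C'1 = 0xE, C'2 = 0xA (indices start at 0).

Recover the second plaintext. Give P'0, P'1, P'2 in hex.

In OFB with a reused IV, both messages share the same keystream S_i, so C_i ⊕ C'_i = P_i ⊕ P'_i and thus P'_i = P_i ⊕ C_i ⊕ C'_i.
P'0: 0xD ⊕ 0x6 ⊕ 0x4 = 0xF.
P'1: 0xD ⊕ 0x0 ⊕ 0xE = 0x3.
P'2: 0x3 ⊕ 0xC ⊕ 0xA = 0x5.

P'0 = 0xF, P'1 = 0x3, P'2 = 0x5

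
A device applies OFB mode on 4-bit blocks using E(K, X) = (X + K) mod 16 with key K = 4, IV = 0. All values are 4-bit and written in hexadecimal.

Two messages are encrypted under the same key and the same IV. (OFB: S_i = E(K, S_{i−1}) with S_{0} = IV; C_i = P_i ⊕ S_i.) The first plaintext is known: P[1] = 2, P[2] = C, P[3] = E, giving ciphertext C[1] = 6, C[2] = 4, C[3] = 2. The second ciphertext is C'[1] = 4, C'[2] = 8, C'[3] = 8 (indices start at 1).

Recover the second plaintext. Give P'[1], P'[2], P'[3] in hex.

In OFB with a reused IV, both messages share the same keystream S_i, so C_i ⊕ C'_i = P_i ⊕ P'_i and thus P'_i = P_i ⊕ C_i ⊕ C'_i.
P'[1]: 2 ⊕ 6 ⊕ 4 = 0.
P'[2]: C ⊕ 4 ⊕ 8 = 0.
P'[3]: E ⊕ 2 ⊕ 8 = 4.

P'[1] = 0, P'[2] = 0, P'[3] = 4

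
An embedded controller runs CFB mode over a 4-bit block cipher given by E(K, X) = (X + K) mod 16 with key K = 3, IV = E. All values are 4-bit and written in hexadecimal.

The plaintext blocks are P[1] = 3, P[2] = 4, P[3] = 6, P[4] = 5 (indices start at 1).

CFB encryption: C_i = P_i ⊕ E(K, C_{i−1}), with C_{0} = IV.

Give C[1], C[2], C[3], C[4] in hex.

C[1] = 2, C[2] = 1, C[3] = 2, C[4] = 0

C[1]: E(K, E) = 1; 3 ⊕ 1 = 2.
C[2]: E(K, 2) = 5; 4 ⊕ 5 = 1.
C[3]: E(K, 1) = 4; 6 ⊕ 4 = 2.
C[4]: E(K, 2) = 5; 5 ⊕ 5 = 0.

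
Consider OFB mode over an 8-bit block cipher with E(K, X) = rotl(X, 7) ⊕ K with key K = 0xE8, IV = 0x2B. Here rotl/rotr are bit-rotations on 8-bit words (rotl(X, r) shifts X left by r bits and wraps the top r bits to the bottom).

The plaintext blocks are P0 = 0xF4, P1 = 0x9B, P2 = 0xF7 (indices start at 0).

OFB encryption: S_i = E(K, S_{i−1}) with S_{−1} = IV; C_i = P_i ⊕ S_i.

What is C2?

C0: S = E(K, 0x2B) = 0x7D; 0xF4 ⊕ 0x7D = 0x89.
C1: S = E(K, 0x7D) = 0x56; 0x9B ⊕ 0x56 = 0xCD.
C2: S = E(K, 0x56) = 0xC3; 0xF7 ⊕ 0xC3 = 0x34.

C2 = 0x34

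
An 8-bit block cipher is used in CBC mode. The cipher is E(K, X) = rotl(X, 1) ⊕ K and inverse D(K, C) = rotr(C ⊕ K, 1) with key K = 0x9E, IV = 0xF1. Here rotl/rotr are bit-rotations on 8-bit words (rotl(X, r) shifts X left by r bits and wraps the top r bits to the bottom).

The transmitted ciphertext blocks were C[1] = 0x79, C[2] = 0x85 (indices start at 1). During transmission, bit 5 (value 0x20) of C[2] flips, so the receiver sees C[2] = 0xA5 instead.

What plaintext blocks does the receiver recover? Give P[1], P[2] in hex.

P[1] = 0x02, P[2] = 0xE4

CBC decryption: P_i = D(K, C_i) ⊕ C_{i−1}, with C_{0} = IV.
Only C[2] changed, to 0xA5. In CBC, a change in C_i garbles P_i and flips the same bit in P_{i+1}. Decrypting the received ciphertext:
P[1]: D(K, 0x79) = 0xF3; 0xF3 ⊕ 0xF1 = 0x02.
P[2]: D(K, 0xA5) = 0x9D; 0x9D ⊕ 0x79 = 0xE4.
Blocks that differ from the original plaintext: P[2].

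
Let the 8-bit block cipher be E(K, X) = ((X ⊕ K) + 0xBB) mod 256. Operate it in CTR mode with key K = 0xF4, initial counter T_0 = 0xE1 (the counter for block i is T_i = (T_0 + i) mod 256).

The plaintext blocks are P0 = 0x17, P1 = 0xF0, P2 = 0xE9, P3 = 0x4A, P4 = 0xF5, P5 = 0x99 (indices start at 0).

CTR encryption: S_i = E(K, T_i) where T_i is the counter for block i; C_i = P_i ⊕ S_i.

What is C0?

C0: T = 0xE1, S = E(K, T) = 0xD0; 0x17 ⊕ 0xD0 = 0xC7.

C0 = 0xC7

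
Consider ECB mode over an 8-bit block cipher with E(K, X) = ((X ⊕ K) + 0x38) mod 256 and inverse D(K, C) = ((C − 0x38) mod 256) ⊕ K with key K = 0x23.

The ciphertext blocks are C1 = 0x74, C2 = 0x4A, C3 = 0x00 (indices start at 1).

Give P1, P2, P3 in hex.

ECB decryption: P_i = D(K, C_i).
P1: D(K, 0x74) = 0x1F.
P2: D(K, 0x4A) = 0x31.
P3: D(K, 0x00) = 0xEB.

P1 = 0x1F, P2 = 0x31, P3 = 0xEB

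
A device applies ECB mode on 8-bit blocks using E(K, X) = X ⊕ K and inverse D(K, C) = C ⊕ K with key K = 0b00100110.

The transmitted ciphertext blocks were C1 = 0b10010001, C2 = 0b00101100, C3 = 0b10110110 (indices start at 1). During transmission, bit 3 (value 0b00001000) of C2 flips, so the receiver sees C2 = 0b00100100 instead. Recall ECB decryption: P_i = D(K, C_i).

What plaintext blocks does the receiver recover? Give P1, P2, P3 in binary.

Only C2 changed, to 0b00100100. In ECB, a change in C_i affects only P_i. Decrypting the received ciphertext:
P1: D(K, 0b10010001) = 0b10110111.
P2: D(K, 0b00100100) = 0b00000010.
P3: D(K, 0b10110110) = 0b10010000.
Blocks that differ from the original plaintext: P2.

P1 = 0b10110111, P2 = 0b00000010, P3 = 0b10010000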